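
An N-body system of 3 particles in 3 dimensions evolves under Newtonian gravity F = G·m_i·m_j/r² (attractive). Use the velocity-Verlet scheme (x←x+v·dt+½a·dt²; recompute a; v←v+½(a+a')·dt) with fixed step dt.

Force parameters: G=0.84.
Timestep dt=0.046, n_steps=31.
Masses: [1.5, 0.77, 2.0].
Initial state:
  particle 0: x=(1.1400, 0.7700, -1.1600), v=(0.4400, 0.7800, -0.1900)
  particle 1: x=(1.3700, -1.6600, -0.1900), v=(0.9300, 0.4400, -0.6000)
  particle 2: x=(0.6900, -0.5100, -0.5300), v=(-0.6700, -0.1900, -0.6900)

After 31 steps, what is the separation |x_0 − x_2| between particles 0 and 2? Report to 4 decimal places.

step 0: x0=(1.1400, 0.7700, -1.1600) x1=(1.3700, -1.6600, -0.1900) x2=(0.6900, -0.5100, -0.5300)
step 1: x0=(1.1600, 0.8051, -1.1684) x1=(1.4123, -1.6388, -0.2179) x2=(0.6595, -0.5185, -0.5619)
step 2: x0=(1.1796, 0.8387, -1.1761) x1=(1.4536, -1.6158, -0.2464) x2=(0.6298, -0.5267, -0.5941)
step 3: x0=(1.1986, 0.8710, -1.1832) x1=(1.4938, -1.5910, -0.2755) x2=(0.6009, -0.5344, -0.6265)
step 4: x0=(1.2172, 0.9019, -1.1898) x1=(1.5328, -1.5646, -0.3051) x2=(0.5727, -0.5418, -0.6590)
step 5: x0=(1.2353, 0.9315, -1.1959) x1=(1.5707, -1.5366, -0.3353) x2=(0.5454, -0.5488, -0.6918)
step 6: x0=(1.2530, 0.9598, -1.2016) x1=(1.6074, -1.5072, -0.3660) x2=(0.5188, -0.5554, -0.7246)
step 7: x0=(1.2702, 0.9870, -1.2069) x1=(1.6428, -1.4763, -0.3972) x2=(0.4931, -0.5617, -0.7575)
step 8: x0=(1.2869, 1.0130, -1.2119) x1=(1.6771, -1.4442, -0.4289) x2=(0.4682, -0.5676, -0.7905)
step 9: x0=(1.3032, 1.0379, -1.2165) x1=(1.7100, -1.4108, -0.4610) x2=(0.4441, -0.5732, -0.8235)
step 10: x0=(1.3191, 1.0617, -1.2209) x1=(1.7418, -1.3763, -0.4937) x2=(0.4208, -0.5784, -0.8566)
step 11: x0=(1.3345, 1.0845, -1.2251) x1=(1.7723, -1.3407, -0.5267) x2=(0.3984, -0.5832, -0.8897)
step 12: x0=(1.3496, 1.1063, -1.2290) x1=(1.8015, -1.3041, -0.5602) x2=(0.3767, -0.5877, -0.9228)
step 13: x0=(1.3642, 1.1271, -1.2327) x1=(1.8295, -1.2664, -0.5941) x2=(0.3558, -0.5919, -0.9558)
step 14: x0=(1.3784, 1.1470, -1.2363) x1=(1.8563, -1.2279, -0.6284) x2=(0.3356, -0.5956, -0.9889)
step 15: x0=(1.3922, 1.1659, -1.2397) x1=(1.8819, -1.1885, -0.6630) x2=(0.3162, -0.5990, -1.0219)
step 16: x0=(1.4056, 1.1839, -1.2430) x1=(1.9063, -1.1482, -0.6980) x2=(0.2976, -0.6021, -1.0549)
step 17: x0=(1.4187, 1.2011, -1.2461) x1=(1.9295, -1.1072, -0.7334) x2=(0.2797, -0.6048, -1.0879)
step 18: x0=(1.4314, 1.2173, -1.2491) x1=(1.9515, -1.0654, -0.7690) x2=(0.2625, -0.6071, -1.1208)
step 19: x0=(1.4437, 1.2327, -1.2521) x1=(1.9724, -1.0229, -0.8050) x2=(0.2461, -0.6090, -1.1537)
step 20: x0=(1.4557, 1.2472, -1.2549) x1=(1.9921, -0.9796, -0.8413) x2=(0.2303, -0.6106, -1.1865)
step 21: x0=(1.4674, 1.2609, -1.2577) x1=(2.0107, -0.9357, -0.8779) x2=(0.2152, -0.6118, -1.2192)
step 22: x0=(1.4787, 1.2738, -1.2605) x1=(2.0282, -0.8911, -0.9147) x2=(0.2008, -0.6127, -1.2519)
step 23: x0=(1.4897, 1.2858, -1.2632) x1=(2.0446, -0.8459, -0.9518) x2=(0.1871, -0.6132, -1.2845)
step 24: x0=(1.5004, 1.2970, -1.2658) x1=(2.0599, -0.8000, -0.9892) x2=(0.1740, -0.6133, -1.3171)
step 25: x0=(1.5108, 1.3074, -1.2685) x1=(2.0741, -0.7535, -1.0268) x2=(0.1616, -0.6130, -1.3495)
step 26: x0=(1.5210, 1.3170, -1.2711) x1=(2.0872, -0.7063, -1.0646) x2=(0.1498, -0.6124, -1.3819)
step 27: x0=(1.5308, 1.3258, -1.2737) x1=(2.0992, -0.6586, -1.1026) x2=(0.1386, -0.6114, -1.4142)
step 28: x0=(1.5403, 1.3338, -1.2764) x1=(2.1102, -0.6102, -1.1408) x2=(0.1280, -0.6100, -1.4465)
step 29: x0=(1.5496, 1.3409, -1.2790) x1=(2.1202, -0.5613, -1.1792) x2=(0.1180, -0.6083, -1.4786)
step 30: x0=(1.5587, 1.3473, -1.2817) x1=(2.1291, -0.5117, -1.2177) x2=(0.1087, -0.6062, -1.5107)
step 31: x0=(1.5674, 1.3528, -1.2845) x1=(2.1369, -0.4614, -1.2564) x2=(0.0999, -0.6037, -1.5426)

2.4593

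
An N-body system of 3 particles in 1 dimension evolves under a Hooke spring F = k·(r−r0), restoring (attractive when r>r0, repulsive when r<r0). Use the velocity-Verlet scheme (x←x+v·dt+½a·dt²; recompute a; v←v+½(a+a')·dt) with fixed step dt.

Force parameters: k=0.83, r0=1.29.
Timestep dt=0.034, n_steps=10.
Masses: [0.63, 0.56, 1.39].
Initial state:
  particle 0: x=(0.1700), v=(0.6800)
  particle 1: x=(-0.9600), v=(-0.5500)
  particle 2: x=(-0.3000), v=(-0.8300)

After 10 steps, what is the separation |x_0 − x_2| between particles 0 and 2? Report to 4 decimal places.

1.0319

step 0: x0=(0.1700) x1=(-0.9600) x2=(-0.3000)
step 1: x0=(0.1939) x1=(-0.9794) x2=(-0.3283)
step 2: x0=(0.2191) x1=(-1.0000) x2=(-0.3567)
step 3: x0=(0.2455) x1=(-1.0219) x2=(-0.3851)
step 4: x0=(0.2729) x1=(-1.0450) x2=(-0.4135)
step 5: x0=(0.3013) x1=(-1.0691) x2=(-0.4419)
step 6: x0=(0.3303) x1=(-1.0943) x2=(-0.4702)
step 7: x0=(0.3599) x1=(-1.1203) x2=(-0.4984)
step 8: x0=(0.3898) x1=(-1.1472) x2=(-0.5264)
step 9: x0=(0.4200) x1=(-1.1748) x2=(-0.5542)
step 10: x0=(0.4501) x1=(-1.2030) x2=(-0.5818)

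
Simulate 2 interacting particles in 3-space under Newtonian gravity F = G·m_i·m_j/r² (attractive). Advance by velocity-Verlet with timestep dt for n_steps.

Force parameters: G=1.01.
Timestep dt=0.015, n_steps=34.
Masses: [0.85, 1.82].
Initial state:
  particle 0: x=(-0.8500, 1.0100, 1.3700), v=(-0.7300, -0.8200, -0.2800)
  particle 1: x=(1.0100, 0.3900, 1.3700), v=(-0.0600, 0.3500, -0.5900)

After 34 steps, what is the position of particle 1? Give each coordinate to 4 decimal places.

step 0: x0=(-0.8500, 1.0100, 1.3700) x1=(1.0100, 0.3900, 1.3700)
step 1: x0=(-0.8609, 0.9977, 1.3658) x1=(1.0091, 0.3953, 1.3612)
step 2: x0=(-0.8717, 0.9853, 1.3616) x1=(1.0081, 0.4005, 1.3523)
step 3: x0=(-0.8824, 0.9730, 1.3574) x1=(1.0071, 0.4058, 1.3435)
step 4: x0=(-0.8930, 0.9605, 1.3532) x1=(1.0060, 0.4111, 1.3346)
step 5: x0=(-0.9035, 0.9481, 1.3490) x1=(1.0049, 0.4164, 1.3258)
step 6: x0=(-0.9139, 0.9356, 1.3448) x1=(1.0037, 0.4218, 1.3169)
step 7: x0=(-0.9242, 0.9231, 1.3406) x1=(1.0025, 0.4271, 1.3081)
step 8: x0=(-0.9343, 0.9106, 1.3364) x1=(1.0013, 0.4325, 1.2992)
step 9: x0=(-0.9444, 0.8981, 1.3322) x1=(1.0000, 0.4378, 1.2904)
step 10: x0=(-0.9544, 0.8855, 1.3280) x1=(0.9986, 0.4432, 1.2815)
step 11: x0=(-0.9643, 0.8729, 1.3237) x1=(0.9972, 0.4486, 1.2727)
step 12: x0=(-0.9741, 0.8603, 1.3195) x1=(0.9958, 0.4540, 1.2638)
step 13: x0=(-0.9838, 0.8476, 1.3153) x1=(0.9943, 0.4594, 1.2550)
step 14: x0=(-0.9934, 0.8350, 1.3111) x1=(0.9928, 0.4648, 1.2462)
step 15: x0=(-1.0028, 0.8223, 1.3069) x1=(0.9912, 0.4702, 1.2373)
step 16: x0=(-1.0122, 0.8096, 1.3026) x1=(0.9895, 0.4757, 1.2285)
step 17: x0=(-1.0215, 0.7969, 1.2984) x1=(0.9879, 0.4811, 1.2196)
step 18: x0=(-1.0307, 0.7842, 1.2942) x1=(0.9861, 0.4866, 1.2108)
step 19: x0=(-1.0398, 0.7714, 1.2899) x1=(0.9844, 0.4920, 1.2020)
step 20: x0=(-1.0488, 0.7587, 1.2857) x1=(0.9826, 0.4975, 1.1931)
step 21: x0=(-1.0577, 0.7459, 1.2814) x1=(0.9807, 0.5029, 1.1843)
step 22: x0=(-1.0665, 0.7332, 1.2772) x1=(0.9788, 0.5084, 1.1755)
step 23: x0=(-1.0752, 0.7204, 1.2729) x1=(0.9768, 0.5139, 1.1667)
step 24: x0=(-1.0838, 0.7076, 1.2687) x1=(0.9749, 0.5194, 1.1579)
step 25: x0=(-1.0923, 0.6948, 1.2644) x1=(0.9728, 0.5249, 1.1490)
step 26: x0=(-1.1007, 0.6819, 1.2601) x1=(0.9707, 0.5304, 1.1402)
step 27: x0=(-1.1090, 0.6691, 1.2558) x1=(0.9686, 0.5358, 1.1314)
step 28: x0=(-1.1173, 0.6563, 1.2516) x1=(0.9664, 0.5413, 1.1226)
step 29: x0=(-1.1254, 0.6435, 1.2473) x1=(0.9642, 0.5468, 1.1138)
step 30: x0=(-1.1334, 0.6306, 1.2430) x1=(0.9619, 0.5523, 1.1050)
step 31: x0=(-1.1414, 0.6178, 1.2387) x1=(0.9596, 0.5578, 1.0962)
step 32: x0=(-1.1492, 0.6050, 1.2344) x1=(0.9573, 0.5633, 1.0874)
step 33: x0=(-1.1570, 0.5921, 1.2300) x1=(0.9549, 0.5689, 1.0786)
step 34: x0=(-1.1646, 0.5793, 1.2257) x1=(0.9525, 0.5744, 1.0698)

(0.9525, 0.5744, 1.0698)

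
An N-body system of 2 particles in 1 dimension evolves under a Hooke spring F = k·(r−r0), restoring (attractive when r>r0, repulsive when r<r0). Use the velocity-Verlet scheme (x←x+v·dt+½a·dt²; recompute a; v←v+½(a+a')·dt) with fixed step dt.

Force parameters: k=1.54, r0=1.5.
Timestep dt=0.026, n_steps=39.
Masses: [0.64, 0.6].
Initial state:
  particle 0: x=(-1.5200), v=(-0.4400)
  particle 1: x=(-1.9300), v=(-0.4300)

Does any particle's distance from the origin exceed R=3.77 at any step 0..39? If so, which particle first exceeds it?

step 0: x0=(-1.5200) x1=(-1.9300)
step 1: x0=(-1.5306) x1=(-1.9421)
step 2: x0=(-1.5393) x1=(-1.9561)
step 3: x0=(-1.5464) x1=(-1.9720)
step 4: x0=(-1.5516) x1=(-1.9898)
step 5: x0=(-1.5552) x1=(-2.0094)
step 6: x0=(-1.5570) x1=(-2.0308)
step 7: x0=(-1.5572) x1=(-2.0540)
step 8: x0=(-1.5557) x1=(-2.0789)
step 9: x0=(-1.5527) x1=(-2.1056)
step 10: x0=(-1.5481) x1=(-2.1338)
step 11: x0=(-1.5420) x1=(-2.1637)
step 12: x0=(-1.5345) x1=(-2.1951)
step 13: x0=(-1.5257) x1=(-2.2279)
step 14: x0=(-1.5155) x1=(-2.2621)
step 15: x0=(-1.5041) x1=(-2.2977)
step 16: x0=(-1.4916) x1=(-2.3344)
step 17: x0=(-1.4780) x1=(-2.3723)
step 18: x0=(-1.4634) x1=(-2.4113)
step 19: x0=(-1.4479) x1=(-2.4512)
step 20: x0=(-1.4316) x1=(-2.4920)
step 21: x0=(-1.4146) x1=(-2.5335)
step 22: x0=(-1.3969) x1=(-2.5757)
step 23: x0=(-1.3788) x1=(-2.6184)
step 24: x0=(-1.3602) x1=(-2.6616)
step 25: x0=(-1.3413) x1=(-2.7052)
step 26: x0=(-1.3222) x1=(-2.7490)
step 27: x0=(-1.3029) x1=(-2.7929)
step 28: x0=(-1.2837) x1=(-2.8368)
step 29: x0=(-1.2645) x1=(-2.8806)
step 30: x0=(-1.2455) x1=(-2.9243)
step 31: x0=(-1.2268) x1=(-2.9676)
step 32: x0=(-1.2085) x1=(-3.0105)
step 33: x0=(-1.1907) x1=(-3.0529)
step 34: x0=(-1.1735) x1=(-3.0946)
step 35: x0=(-1.1569) x1=(-3.1356)
step 36: x0=(-1.1412) x1=(-3.1758)
step 37: x0=(-1.1263) x1=(-3.2151)
step 38: x0=(-1.1124) x1=(-3.2533)
step 39: x0=(-1.0995) x1=(-3.2905)

no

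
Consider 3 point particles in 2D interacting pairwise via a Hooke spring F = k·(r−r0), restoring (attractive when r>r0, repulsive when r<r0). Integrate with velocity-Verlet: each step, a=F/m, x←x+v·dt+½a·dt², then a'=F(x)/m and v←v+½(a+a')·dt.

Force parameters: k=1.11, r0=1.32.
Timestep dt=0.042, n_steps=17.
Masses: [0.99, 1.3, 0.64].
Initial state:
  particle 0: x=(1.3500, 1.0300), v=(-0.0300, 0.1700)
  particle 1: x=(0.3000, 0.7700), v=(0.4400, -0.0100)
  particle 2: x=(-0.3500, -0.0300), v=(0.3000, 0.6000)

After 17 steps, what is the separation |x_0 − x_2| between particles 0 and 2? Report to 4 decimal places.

1.5219

step 0: x0=(1.3500, 1.0300) x1=(0.3000, 0.7700) x2=(-0.3500, -0.0300)
step 1: x0=(1.3484, 1.0368) x1=(0.3184, 0.7697) x2=(-0.3368, -0.0046)
step 2: x0=(1.3462, 1.0431) x1=(0.3368, 0.7697) x2=(-0.3225, 0.0212)
step 3: x0=(1.3434, 1.0489) x1=(0.3551, 0.7699) x2=(-0.3071, 0.0472)
step 4: x0=(1.3401, 1.0542) x1=(0.3733, 0.7704) x2=(-0.2909, 0.0734)
step 5: x0=(1.3365, 1.0590) x1=(0.3914, 0.7711) x2=(-0.2739, 0.0998)
step 6: x0=(1.3325, 1.0636) x1=(0.4095, 0.7721) x2=(-0.2562, 0.1262)
step 7: x0=(1.3283, 1.0677) x1=(0.4275, 0.7733) x2=(-0.2381, 0.1526)
step 8: x0=(1.3240, 1.0717) x1=(0.4453, 0.7748) x2=(-0.2195, 0.1789)
step 9: x0=(1.3196, 1.0754) x1=(0.4632, 0.7765) x2=(-0.2007, 0.2051)
step 10: x0=(1.3152, 1.0789) x1=(0.4809, 0.7785) x2=(-0.1818, 0.2310)
step 11: x0=(1.3110, 1.0824) x1=(0.4985, 0.7807) x2=(-0.1629, 0.2566)
step 12: x0=(1.3070, 1.0858) x1=(0.5161, 0.7830) x2=(-0.1441, 0.2819)
step 13: x0=(1.3032, 1.0892) x1=(0.5336, 0.7856) x2=(-0.1256, 0.3067)
step 14: x0=(1.2998, 1.0927) x1=(0.5510, 0.7884) x2=(-0.1076, 0.3312)
step 15: x0=(1.2969, 1.0963) x1=(0.5683, 0.7913) x2=(-0.0901, 0.3551)
step 16: x0=(1.2945, 1.1001) x1=(0.5856, 0.7943) x2=(-0.0733, 0.3784)
step 17: x0=(1.2927, 1.1041) x1=(0.6028, 0.7975) x2=(-0.0572, 0.4013)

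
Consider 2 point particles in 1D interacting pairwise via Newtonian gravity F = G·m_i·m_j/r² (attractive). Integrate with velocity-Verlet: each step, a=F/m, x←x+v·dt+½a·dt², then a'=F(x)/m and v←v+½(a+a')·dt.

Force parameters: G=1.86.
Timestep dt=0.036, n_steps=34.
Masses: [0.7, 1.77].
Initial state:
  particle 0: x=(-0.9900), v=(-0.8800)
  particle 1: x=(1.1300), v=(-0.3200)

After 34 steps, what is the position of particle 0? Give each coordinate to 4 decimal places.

step 0: x0=(-0.9900) x1=(1.1300)
step 1: x0=(-1.0212) x1=(1.1183)
step 2: x0=(-1.0515) x1=(1.1062)
step 3: x0=(-1.0808) x1=(1.0938)
step 4: x0=(-1.1093) x1=(1.0810)
step 5: x0=(-1.1369) x1=(1.0678)
step 6: x0=(-1.1635) x1=(1.0543)
step 7: x0=(-1.1894) x1=(1.0405)
step 8: x0=(-1.2143) x1=(1.0263)
step 9: x0=(-1.2384) x1=(1.0118)
step 10: x0=(-1.2617) x1=(0.9970)
step 11: x0=(-1.2841) x1=(0.9818)
step 12: x0=(-1.3057) x1=(0.9663)
step 13: x0=(-1.3265) x1=(0.9505)
step 14: x0=(-1.3465) x1=(0.9343)
step 15: x0=(-1.3656) x1=(0.9178)
step 16: x0=(-1.3839) x1=(0.9010)
step 17: x0=(-1.4014) x1=(0.8839)
step 18: x0=(-1.4181) x1=(0.8664)
step 19: x0=(-1.4340) x1=(0.8486)
step 20: x0=(-1.4490) x1=(0.8305)
step 21: x0=(-1.4632) x1=(0.8121)
step 22: x0=(-1.4766) x1=(0.7934)
step 23: x0=(-1.4892) x1=(0.7743)
step 24: x0=(-1.5009) x1=(0.7549)
step 25: x0=(-1.5118) x1=(0.7352)
step 26: x0=(-1.5219) x1=(0.7151)
step 27: x0=(-1.5311) x1=(0.6947)
step 28: x0=(-1.5394) x1=(0.6739)
step 29: x0=(-1.5469) x1=(0.6528)
step 30: x0=(-1.5535) x1=(0.6314)
step 31: x0=(-1.5592) x1=(0.6096)
step 32: x0=(-1.5640) x1=(0.5874)
step 33: x0=(-1.5678) x1=(0.5649)
step 34: x0=(-1.5707) x1=(0.5420)

(-1.5707)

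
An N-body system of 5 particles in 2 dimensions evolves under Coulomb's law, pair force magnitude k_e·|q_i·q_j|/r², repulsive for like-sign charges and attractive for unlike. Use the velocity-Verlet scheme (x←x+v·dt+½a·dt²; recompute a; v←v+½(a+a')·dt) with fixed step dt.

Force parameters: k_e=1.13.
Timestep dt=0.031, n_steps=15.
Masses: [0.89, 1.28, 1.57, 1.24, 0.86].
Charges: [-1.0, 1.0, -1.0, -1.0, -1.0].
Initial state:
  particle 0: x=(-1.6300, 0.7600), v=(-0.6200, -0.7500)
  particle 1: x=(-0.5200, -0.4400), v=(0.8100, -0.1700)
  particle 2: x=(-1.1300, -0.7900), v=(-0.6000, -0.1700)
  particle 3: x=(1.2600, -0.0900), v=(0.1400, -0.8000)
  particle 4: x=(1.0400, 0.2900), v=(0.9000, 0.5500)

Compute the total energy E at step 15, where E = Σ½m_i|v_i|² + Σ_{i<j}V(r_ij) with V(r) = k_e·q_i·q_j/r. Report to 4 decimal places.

3.4502

step 0: x0=(-1.6300, 0.7600) x1=(-0.5200, -0.4400) x2=(-1.1300, -0.7900) x3=(1.2600, -0.0900) x4=(1.0400, 0.2900)
step 1: x0=(-1.6493, 0.7368) x1=(-0.4955, -0.4455) x2=(-1.1481, -0.7951) x3=(1.2655, -0.1168) x4=(1.0662, 0.3098)
step 2: x0=(-1.6687, 0.7139) x1=(-0.4720, -0.4513) x2=(-1.1651, -0.7999) x3=(1.2726, -0.1472) x4=(1.0901, 0.3347)
step 3: x0=(-1.6882, 0.6911) x1=(-0.4496, -0.4574) x2=(-1.1813, -0.8046) x3=(1.2808, -0.1807) x4=(1.1122, 0.3639)
step 4: x0=(-1.7078, 0.6685) x1=(-0.4279, -0.4637) x2=(-1.1966, -0.8091) x3=(1.2897, -0.2169) x4=(1.1331, 0.3967)
step 5: x0=(-1.7276, 0.6462) x1=(-0.4071, -0.4701) x2=(-1.2111, -0.8136) x3=(1.2991, -0.2551) x4=(1.1532, 0.4324)
step 6: x0=(-1.7475, 0.6242) x1=(-0.3870, -0.4765) x2=(-1.2249, -0.8180) x3=(1.3088, -0.2952) x4=(1.1727, 0.4705)
step 7: x0=(-1.7675, 0.6025) x1=(-0.3676, -0.4831) x2=(-1.2380, -0.8225) x3=(1.3187, -0.3367) x4=(1.1919, 0.5105)
step 8: x0=(-1.7876, 0.5810) x1=(-0.3488, -0.4896) x2=(-1.2504, -0.8270) x3=(1.3286, -0.3794) x4=(1.2107, 0.5521)
step 9: x0=(-1.8079, 0.5598) x1=(-0.3306, -0.4962) x2=(-1.2622, -0.8316) x3=(1.3386, -0.4232) x4=(1.2294, 0.5950)
step 10: x0=(-1.8283, 0.5390) x1=(-0.3129, -0.5028) x2=(-1.2734, -0.8363) x3=(1.3485, -0.4677) x4=(1.2479, 0.6390)
step 11: x0=(-1.8488, 0.5185) x1=(-0.2956, -0.5093) x2=(-1.2840, -0.8412) x3=(1.3584, -0.5130) x4=(1.2664, 0.6839)
step 12: x0=(-1.8695, 0.4984) x1=(-0.2789, -0.5159) x2=(-1.2941, -0.8462) x3=(1.3682, -0.5589) x4=(1.2847, 0.7295)
step 13: x0=(-1.8904, 0.4786) x1=(-0.2626, -0.5224) x2=(-1.3036, -0.8513) x3=(1.3779, -0.6054) x4=(1.3030, 0.7758)
step 14: x0=(-1.9114, 0.4592) x1=(-0.2466, -0.5289) x2=(-1.3125, -0.8566) x3=(1.3875, -0.6523) x4=(1.3213, 0.8226)
step 15: x0=(-1.9326, 0.4402) x1=(-0.2311, -0.5353) x2=(-1.3210, -0.8621) x3=(1.3970, -0.6995) x4=(1.3395, 0.8699)
step 0 velocities: v0=(-0.6200, -0.7500) v1=(0.8100, -0.1700) v2=(-0.6000, -0.1700) v3=(0.1400, -0.8000) v4=(0.9000, 0.5500)
step 0: KE=2.0524, PE=1.4022, E=3.4546
step 15 velocities: v0=(-0.6864, -0.6070) v1=(0.4956, -0.2084) v2=(-0.2647, -0.1806) v3=(0.3038, -1.5306) v4=(0.5883, 1.5320)
step 15: KE=3.3069, PE=0.1433, E=3.4502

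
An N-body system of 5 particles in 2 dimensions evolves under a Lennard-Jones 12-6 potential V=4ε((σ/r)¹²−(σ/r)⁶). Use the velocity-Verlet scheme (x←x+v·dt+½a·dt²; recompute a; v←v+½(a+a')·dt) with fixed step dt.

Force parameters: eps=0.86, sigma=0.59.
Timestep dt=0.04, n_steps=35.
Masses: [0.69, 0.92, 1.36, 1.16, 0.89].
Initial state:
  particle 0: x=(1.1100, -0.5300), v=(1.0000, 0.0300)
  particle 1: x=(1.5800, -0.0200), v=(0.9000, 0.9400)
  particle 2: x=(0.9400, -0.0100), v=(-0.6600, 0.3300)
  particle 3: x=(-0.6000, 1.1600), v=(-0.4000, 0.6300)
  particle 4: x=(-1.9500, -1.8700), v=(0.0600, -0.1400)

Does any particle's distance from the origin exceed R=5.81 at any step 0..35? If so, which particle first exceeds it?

yes, particle 0

step 0: x0=(1.1100, -0.5300) x1=(1.5800, -0.0200) x2=(0.9400, -0.0100) x3=(-0.6000, 1.1600) x4=(-1.9500, -1.8700)
step 1: x0=(1.1980, -0.6669) x1=(1.6183, 0.0158) x2=(0.8877, 0.0745) x3=(-0.6160, 1.1852) x4=(-1.9476, -1.8756)
step 2: x0=(1.2870, -0.7923) x1=(1.6480, 0.0479) x2=(0.8407, 0.1556) x3=(-0.6320, 1.2104) x4=(-1.9452, -1.8812)
step 3: x0=(1.3767, -0.9136) x1=(1.6722, 0.0785) x2=(0.7970, 0.2358) x3=(-0.6479, 1.2355) x4=(-1.9428, -1.8868)
step 4: x0=(1.4666, -1.0331) x1=(1.6933, 0.1084) x2=(0.7553, 0.3154) x3=(-0.6639, 1.2607) x4=(-1.9404, -1.8924)
step 5: x0=(1.5566, -1.1519) x1=(1.7126, 0.1383) x2=(0.7148, 0.3948) x3=(-0.6798, 1.2858) x4=(-1.9380, -1.8980)
step 6: x0=(1.6466, -1.2703) x1=(1.7307, 0.1682) x2=(0.6750, 0.4739) x3=(-0.6957, 1.3110) x4=(-1.9356, -1.9036)
step 7: x0=(1.7366, -1.3886) x1=(1.7481, 0.1982) x2=(0.6357, 0.5530) x3=(-0.7115, 1.3361) x4=(-1.9332, -1.9092)
step 8: x0=(1.8266, -1.5067) x1=(1.7651, 0.2283) x2=(0.5966, 0.6319) x3=(-0.7273, 1.3611) x4=(-1.9308, -1.9148)
step 9: x0=(1.9167, -1.6249) x1=(1.7817, 0.2585) x2=(0.5577, 0.7108) x3=(-0.7431, 1.3862) x4=(-1.9284, -1.9204)
step 10: x0=(2.0067, -1.7430) x1=(1.7981, 0.2887) x2=(0.5189, 0.7897) x3=(-0.7587, 1.4112) x4=(-1.9260, -1.9260)
step 11: x0=(2.0967, -1.8610) x1=(1.8143, 0.3190) x2=(0.4801, 0.8686) x3=(-0.7743, 1.4361) x4=(-1.9236, -1.9316)
step 12: x0=(2.1867, -1.9791) x1=(1.8304, 0.3493) x2=(0.4413, 0.9475) x3=(-0.7898, 1.4610) x4=(-1.9212, -1.9372)
step 13: x0=(2.2767, -2.0972) x1=(1.8465, 0.3796) x2=(0.4025, 1.0264) x3=(-0.8051, 1.4859) x4=(-1.9188, -1.9428)
step 14: x0=(2.3667, -2.2153) x1=(1.8625, 0.4100) x2=(0.3635, 1.1054) x3=(-0.8202, 1.5106) x4=(-1.9163, -1.9483)
step 15: x0=(2.4567, -2.3333) x1=(1.8785, 0.4404) x2=(0.3243, 1.1844) x3=(-0.8351, 1.5353) x4=(-1.9139, -1.9539)
step 16: x0=(2.5467, -2.4514) x1=(1.8944, 0.4708) x2=(0.2849, 1.2635) x3=(-0.8497, 1.5599) x4=(-1.9115, -1.9595)
step 17: x0=(2.6367, -2.5695) x1=(1.9103, 0.5012) x2=(0.2452, 1.3427) x3=(-0.8639, 1.5844) x4=(-1.9091, -1.9651)
step 18: x0=(2.7267, -2.6875) x1=(1.9262, 0.5316) x2=(0.2051, 1.4219) x3=(-0.8777, 1.6088) x4=(-1.9067, -1.9707)
step 19: x0=(2.8167, -2.8056) x1=(1.9421, 0.5621) x2=(0.1646, 1.5012) x3=(-0.8909, 1.6331) x4=(-1.9043, -1.9763)
step 20: x0=(2.9067, -2.9237) x1=(1.9580, 0.5925) x2=(0.1234, 1.5806) x3=(-0.9034, 1.6573) x4=(-1.9019, -1.9819)
step 21: x0=(2.9967, -3.0417) x1=(1.9738, 0.6229) x2=(0.0815, 1.6601) x3=(-0.9149, 1.6815) x4=(-1.8995, -1.9875)
step 22: x0=(3.0867, -3.1598) x1=(1.9897, 0.6534) x2=(0.0386, 1.7395) x3=(-0.9253, 1.7056) x4=(-1.8971, -1.9931)
step 23: x0=(3.1768, -3.2779) x1=(2.0055, 0.6838) x2=(-0.0055, 1.8190) x3=(-0.9344, 1.7298) x4=(-1.8947, -1.9987)
step 24: x0=(3.2668, -3.3959) x1=(2.0214, 0.7143) x2=(-0.0510, 1.8982) x3=(-0.9417, 1.7541) x4=(-1.8923, -2.0043)
step 25: x0=(3.3568, -3.5140) x1=(2.0372, 0.7447) x2=(-0.0983, 1.9772) x3=(-0.9470, 1.7787) x4=(-1.8899, -2.0099)
step 26: x0=(3.4468, -3.6320) x1=(2.0531, 0.7751) x2=(-0.1477, 2.0558) x3=(-0.9498, 1.8040) x4=(-1.8875, -2.0155)
step 27: x0=(3.5368, -3.7501) x1=(2.0689, 0.8056) x2=(-0.1996, 2.1335) x3=(-0.9497, 1.8301) x4=(-1.8850, -2.0210)
step 28: x0=(3.6268, -3.8682) x1=(2.0847, 0.8361) x2=(-0.2544, 2.2100) x3=(-0.9462, 1.8577) x4=(-1.8826, -2.0266)
step 29: x0=(3.7168, -3.9862) x1=(2.1006, 0.8665) x2=(-0.3125, 2.2849) x3=(-0.9388, 1.8872) x4=(-1.8802, -2.0322)
step 30: x0=(3.8068, -4.1043) x1=(2.1164, 0.8970) x2=(-0.3740, 2.3575) x3=(-0.9273, 1.9193) x4=(-1.8778, -2.0378)
step 31: x0=(3.8968, -4.2224) x1=(2.1322, 0.9274) x2=(-0.4385, 2.4279) x3=(-0.9124, 1.9541) x4=(-1.8754, -2.0434)
step 32: x0=(3.9868, -4.3404) x1=(2.1481, 0.9579) x2=(-0.5038, 2.4974) x3=(-0.8966, 1.9899) x4=(-1.8730, -2.0490)
step 33: x0=(4.0768, -4.4585) x1=(2.1639, 0.9883) x2=(-0.5662, 2.5707) x3=(-0.8841, 2.0212) x4=(-1.8706, -2.0546)
step 34: x0=(4.1668, -4.5765) x1=(2.1797, 1.0188) x2=(-0.6250, 2.6501) x3=(-0.8759, 2.0454) x4=(-1.8682, -2.0602)
step 35: x0=(4.2568, -4.6946) x1=(2.1955, 1.0492) x2=(-0.6833, 2.7309) x3=(-0.8682, 2.0680) x4=(-1.8658, -2.0658)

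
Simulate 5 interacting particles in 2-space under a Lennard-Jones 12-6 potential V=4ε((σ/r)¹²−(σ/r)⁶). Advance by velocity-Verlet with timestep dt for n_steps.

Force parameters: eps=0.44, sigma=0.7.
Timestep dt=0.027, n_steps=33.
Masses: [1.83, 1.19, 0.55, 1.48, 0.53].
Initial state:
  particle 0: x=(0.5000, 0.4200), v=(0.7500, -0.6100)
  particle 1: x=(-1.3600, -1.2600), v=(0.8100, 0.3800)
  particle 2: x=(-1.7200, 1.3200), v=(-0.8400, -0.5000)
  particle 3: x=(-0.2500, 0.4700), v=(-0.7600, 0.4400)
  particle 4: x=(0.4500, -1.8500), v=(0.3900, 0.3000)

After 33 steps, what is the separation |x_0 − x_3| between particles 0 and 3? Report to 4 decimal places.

step 0: x0=(0.5000, 0.4200) x1=(-1.3600, -1.2600) x2=(-1.7200, 1.3200) x3=(-0.2500, 0.4700) x4=(0.4500, -1.8500)
step 1: x0=(0.5208, 0.4035) x1=(-1.3381, -1.2497) x2=(-1.7427, 1.3065) x3=(-0.2712, 0.4819) x4=(0.4605, -1.8419)
step 2: x0=(0.5414, 0.3870) x1=(-1.3162, -1.2395) x2=(-1.7653, 1.2930) x3=(-0.2922, 0.4938) x4=(0.4710, -1.8338)
step 3: x0=(0.5615, 0.3706) x1=(-1.2943, -1.2292) x2=(-1.7879, 1.2794) x3=(-0.3126, 0.5057) x4=(0.4815, -1.8256)
step 4: x0=(0.5810, 0.3542) x1=(-1.2724, -1.2189) x2=(-1.8104, 1.2658) x3=(-0.3322, 0.5174) x4=(0.4920, -1.8175)
step 5: x0=(0.5999, 0.3380) x1=(-1.2505, -1.2087) x2=(-1.8329, 1.2522) x3=(-0.3512, 0.5290) x4=(0.5024, -1.8093)
step 6: x0=(0.6185, 0.3218) x1=(-1.2286, -1.1984) x2=(-1.8553, 1.2386) x3=(-0.3697, 0.5405) x4=(0.5128, -1.8011)
step 7: x0=(0.6366, 0.3057) x1=(-1.2066, -1.1881) x2=(-1.8777, 1.2249) x3=(-0.3878, 0.5519) x4=(0.5232, -1.7929)
step 8: x0=(0.6545, 0.2897) x1=(-1.1846, -1.1778) x2=(-1.9001, 1.2112) x3=(-0.4055, 0.5632) x4=(0.5336, -1.7847)
step 9: x0=(0.6722, 0.2738) x1=(-1.1627, -1.1675) x2=(-1.9224, 1.1975) x3=(-0.4230, 0.5744) x4=(0.5439, -1.7764)
step 10: x0=(0.6897, 0.2578) x1=(-1.1407, -1.1572) x2=(-1.9446, 1.1838) x3=(-0.4404, 0.5856) x4=(0.5542, -1.7681)
step 11: x0=(0.7071, 0.2419) x1=(-1.1186, -1.1469) x2=(-1.9668, 1.1700) x3=(-0.4575, 0.5968) x4=(0.5645, -1.7599)
step 12: x0=(0.7243, 0.2261) x1=(-1.0966, -1.1365) x2=(-1.9889, 1.1562) x3=(-0.4746, 0.6079) x4=(0.5748, -1.7515)
step 13: x0=(0.7415, 0.2102) x1=(-1.0746, -1.1262) x2=(-2.0110, 1.1424) x3=(-0.4915, 0.6190) x4=(0.5851, -1.7432)
step 14: x0=(0.7586, 0.1944) x1=(-1.0525, -1.1159) x2=(-2.0330, 1.1286) x3=(-0.5084, 0.6300) x4=(0.5953, -1.7348)
step 15: x0=(0.7756, 0.1786) x1=(-1.0304, -1.1055) x2=(-2.0550, 1.1148) x3=(-0.5253, 0.6410) x4=(0.6054, -1.7264)
step 16: x0=(0.7926, 0.1628) x1=(-1.0083, -1.0952) x2=(-2.0769, 1.1009) x3=(-0.5421, 0.6520) x4=(0.6156, -1.7180)
step 17: x0=(0.8095, 0.1470) x1=(-0.9862, -1.0848) x2=(-2.0987, 1.0870) x3=(-0.5589, 0.6630) x4=(0.6257, -1.7095)
step 18: x0=(0.8264, 0.1312) x1=(-0.9640, -1.0744) x2=(-2.1205, 1.0731) x3=(-0.5757, 0.6739) x4=(0.6358, -1.7010)
step 19: x0=(0.8433, 0.1155) x1=(-0.9419, -1.0641) x2=(-2.1422, 1.0592) x3=(-0.5924, 0.6848) x4=(0.6458, -1.6924)
step 20: x0=(0.8601, 0.0997) x1=(-0.9197, -1.0537) x2=(-2.1639, 1.0452) x3=(-0.6092, 0.6957) x4=(0.6559, -1.6838)
step 21: x0=(0.8770, 0.0839) x1=(-0.8975, -1.0433) x2=(-2.1855, 1.0313) x3=(-0.6260, 0.7066) x4=(0.6658, -1.6752)
step 22: x0=(0.8938, 0.0681) x1=(-0.8752, -1.0329) x2=(-2.2070, 1.0173) x3=(-0.6427, 0.7175) x4=(0.6758, -1.6665)
step 23: x0=(0.9106, 0.0523) x1=(-0.8530, -1.0224) x2=(-2.2285, 1.0033) x3=(-0.6595, 0.7284) x4=(0.6857, -1.6578)
step 24: x0=(0.9273, 0.0365) x1=(-0.8307, -1.0120) x2=(-2.2499, 0.9893) x3=(-0.6763, 0.7392) x4=(0.6955, -1.6490)
step 25: x0=(0.9441, 0.0207) x1=(-0.8084, -1.0016) x2=(-2.2712, 0.9753) x3=(-0.6931, 0.7501) x4=(0.7054, -1.6401)
step 26: x0=(0.9609, 0.0049) x1=(-0.7861, -0.9911) x2=(-2.2925, 0.9613) x3=(-0.7099, 0.7609) x4=(0.7151, -1.6312)
step 27: x0=(0.9776, -0.0110) x1=(-0.7637, -0.9807) x2=(-2.3137, 0.9472) x3=(-0.7268, 0.7717) x4=(0.7249, -1.6222)
step 28: x0=(0.9943, -0.0268) x1=(-0.7413, -0.9702) x2=(-2.3348, 0.9332) x3=(-0.7436, 0.7825) x4=(0.7346, -1.6132)
step 29: x0=(1.0110, -0.0427) x1=(-0.7189, -0.9597) x2=(-2.3559, 0.9191) x3=(-0.7605, 0.7933) x4=(0.7442, -1.6040)
step 30: x0=(1.0278, -0.0586) x1=(-0.6965, -0.9492) x2=(-2.3769, 0.9051) x3=(-0.7774, 0.8041) x4=(0.7538, -1.5947)
step 31: x0=(1.0444, -0.0745) x1=(-0.6740, -0.9387) x2=(-2.3979, 0.8910) x3=(-0.7943, 0.8149) x4=(0.7634, -1.5854)
step 32: x0=(1.0611, -0.0904) x1=(-0.6515, -0.9282) x2=(-2.4188, 0.8769) x3=(-0.8112, 0.8256) x4=(0.7729, -1.5759)
step 33: x0=(1.0778, -0.1064) x1=(-0.6289, -0.9177) x2=(-2.4396, 0.8629) x3=(-0.8281, 0.8363) x4=(0.7823, -1.5664)

2.1263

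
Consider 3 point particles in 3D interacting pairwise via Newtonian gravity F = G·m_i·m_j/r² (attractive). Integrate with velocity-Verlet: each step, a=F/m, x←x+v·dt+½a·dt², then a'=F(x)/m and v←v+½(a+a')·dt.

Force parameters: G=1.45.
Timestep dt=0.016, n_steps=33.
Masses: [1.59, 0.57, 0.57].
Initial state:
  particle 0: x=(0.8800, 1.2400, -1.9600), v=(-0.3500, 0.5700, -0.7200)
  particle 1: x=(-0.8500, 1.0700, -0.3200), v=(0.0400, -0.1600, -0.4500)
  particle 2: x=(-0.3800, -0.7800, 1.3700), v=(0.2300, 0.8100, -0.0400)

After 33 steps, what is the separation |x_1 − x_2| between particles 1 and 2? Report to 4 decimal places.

step 0: x0=(0.8800, 1.2400, -1.9600) x1=(-0.8500, 1.0700, -0.3200) x2=(-0.3800, -0.7800, 1.3700)
step 1: x0=(0.8744, 1.2491, -1.9715) x1=(-0.8493, 1.0674, -0.3272) x2=(-0.3763, -0.7670, 1.3693)
step 2: x0=(0.8687, 1.2582, -1.9830) x1=(-0.8486, 1.0648, -0.3345) x2=(-0.3726, -0.7540, 1.3686)
step 3: x0=(0.8631, 1.2673, -1.9944) x1=(-0.8477, 1.0622, -0.3418) x2=(-0.3689, -0.7409, 1.3679)
step 4: x0=(0.8574, 1.2764, -2.0058) x1=(-0.8468, 1.0596, -0.3492) x2=(-0.3652, -0.7278, 1.3670)
step 5: x0=(0.8516, 1.2855, -2.0172) x1=(-0.8458, 1.0570, -0.3566) x2=(-0.3615, -0.7147, 1.3662)
step 6: x0=(0.8459, 1.2946, -2.0285) x1=(-0.8447, 1.0544, -0.3641) x2=(-0.3578, -0.7015, 1.3652)
step 7: x0=(0.8401, 1.3036, -2.0398) x1=(-0.8435, 1.0517, -0.3716) x2=(-0.3541, -0.6883, 1.3643)
step 8: x0=(0.8342, 1.3127, -2.0510) x1=(-0.8423, 1.0490, -0.3792) x2=(-0.3504, -0.6750, 1.3633)
step 9: x0=(0.8284, 1.3217, -2.0622) x1=(-0.8410, 1.0464, -0.3868) x2=(-0.3467, -0.6617, 1.3622)
step 10: x0=(0.8225, 1.3307, -2.0734) x1=(-0.8396, 1.0437, -0.3945) x2=(-0.3430, -0.6484, 1.3610)
step 11: x0=(0.8166, 1.3397, -2.0845) x1=(-0.8381, 1.0410, -0.4022) x2=(-0.3393, -0.6350, 1.3599)
step 12: x0=(0.8106, 1.3488, -2.0956) x1=(-0.8365, 1.0383, -0.4100) x2=(-0.3355, -0.6216, 1.3586)
step 13: x0=(0.8046, 1.3578, -2.1067) x1=(-0.8349, 1.0355, -0.4178) x2=(-0.3318, -0.6081, 1.3573)
step 14: x0=(0.7986, 1.3667, -2.1177) x1=(-0.8332, 1.0328, -0.4256) x2=(-0.3281, -0.5946, 1.3560)
step 15: x0=(0.7926, 1.3757, -2.1287) x1=(-0.8314, 1.0301, -0.4336) x2=(-0.3244, -0.5811, 1.3546)
step 16: x0=(0.7865, 1.3847, -2.1397) x1=(-0.8295, 1.0273, -0.4415) x2=(-0.3206, -0.5675, 1.3532)
step 17: x0=(0.7805, 1.3936, -2.1506) x1=(-0.8275, 1.0246, -0.4495) x2=(-0.3169, -0.5539, 1.3516)
step 18: x0=(0.7743, 1.4026, -2.1615) x1=(-0.8255, 1.0218, -0.4576) x2=(-0.3132, -0.5402, 1.3501)
step 19: x0=(0.7682, 1.4115, -2.1723) x1=(-0.8234, 1.0191, -0.4657) x2=(-0.3094, -0.5265, 1.3485)
step 20: x0=(0.7620, 1.4204, -2.1831) x1=(-0.8212, 1.0163, -0.4739) x2=(-0.3057, -0.5128, 1.3468)
step 21: x0=(0.7558, 1.4293, -2.1939) x1=(-0.8189, 1.0135, -0.4821) x2=(-0.3019, -0.4990, 1.3451)
step 22: x0=(0.7496, 1.4382, -2.2046) x1=(-0.8166, 1.0107, -0.4904) x2=(-0.2982, -0.4852, 1.3433)
step 23: x0=(0.7433, 1.4471, -2.2153) x1=(-0.8142, 1.0080, -0.4987) x2=(-0.2945, -0.4713, 1.3415)
step 24: x0=(0.7370, 1.4560, -2.2260) x1=(-0.8116, 1.0052, -0.5070) x2=(-0.2907, -0.4574, 1.3396)
step 25: x0=(0.7307, 1.4648, -2.2366) x1=(-0.8091, 1.0024, -0.5154) x2=(-0.2870, -0.4435, 1.3376)
step 26: x0=(0.7243, 1.4737, -2.2472) x1=(-0.8064, 0.9996, -0.5239) x2=(-0.2832, -0.4295, 1.3356)
step 27: x0=(0.7180, 1.4825, -2.2577) x1=(-0.8037, 0.9968, -0.5324) x2=(-0.2795, -0.4155, 1.3335)
step 28: x0=(0.7116, 1.4913, -2.2682) x1=(-0.8009, 0.9940, -0.5410) x2=(-0.2757, -0.4015, 1.3314)
step 29: x0=(0.7051, 1.5001, -2.2787) x1=(-0.7980, 0.9913, -0.5496) x2=(-0.2720, -0.3874, 1.3292)
step 30: x0=(0.6987, 1.5089, -2.2891) x1=(-0.7950, 0.9885, -0.5582) x2=(-0.2683, -0.3733, 1.3270)
step 31: x0=(0.6922, 1.5177, -2.2995) x1=(-0.7920, 0.9857, -0.5670) x2=(-0.2645, -0.3592, 1.3247)
step 32: x0=(0.6857, 1.5264, -2.3098) x1=(-0.7888, 0.9829, -0.5757) x2=(-0.2608, -0.3450, 1.3224)
step 33: x0=(0.6792, 1.5352, -2.3201) x1=(-0.7856, 0.9801, -0.5845) x2=(-0.2570, -0.3308, 1.3199)

2.3717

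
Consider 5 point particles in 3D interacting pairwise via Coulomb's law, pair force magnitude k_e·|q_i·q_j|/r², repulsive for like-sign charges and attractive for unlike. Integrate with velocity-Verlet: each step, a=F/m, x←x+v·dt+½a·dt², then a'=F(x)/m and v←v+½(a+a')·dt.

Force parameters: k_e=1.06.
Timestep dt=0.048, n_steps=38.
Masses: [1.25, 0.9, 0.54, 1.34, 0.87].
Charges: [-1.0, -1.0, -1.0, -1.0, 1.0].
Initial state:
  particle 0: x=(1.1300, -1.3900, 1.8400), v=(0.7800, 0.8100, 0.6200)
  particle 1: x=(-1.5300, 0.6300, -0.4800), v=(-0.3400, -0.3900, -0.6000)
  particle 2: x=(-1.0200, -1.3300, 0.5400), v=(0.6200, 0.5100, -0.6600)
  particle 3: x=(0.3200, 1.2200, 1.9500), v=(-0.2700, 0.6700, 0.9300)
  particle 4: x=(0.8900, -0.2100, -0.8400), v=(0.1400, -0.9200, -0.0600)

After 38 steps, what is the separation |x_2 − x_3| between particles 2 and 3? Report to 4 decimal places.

step 0: x0=(1.1300, -1.3900, 1.8400) x1=(-1.5300, 0.6300, -0.4800) x2=(-1.0200, -1.3300, 0.5400) x3=(0.3200, 1.2200, 1.9500) x4=(0.8900, -0.2100, -0.8400)
step 1: x0=(1.1676, -1.3512, 1.8698) x1=(-1.5463, 0.6115, -0.5091) x2=(-0.9903, -1.3059, 0.5081) x3=(0.3071, 1.2523, 1.9947) x4=(0.8964, -0.2542, -0.8425)
step 2: x0=(1.2057, -1.3127, 1.8995) x1=(-1.5627, 0.5933, -0.5388) x2=(-0.9606, -1.2827, 0.4756) x3=(0.2944, 1.2850, 2.0394) x4=(0.9020, -0.2984, -0.8441)
step 3: x0=(1.2441, -1.2744, 1.9293) x1=(-1.5791, 0.5754, -0.5691) x2=(-0.9309, -1.2602, 0.4426) x3=(0.2817, 1.3179, 2.0843) x4=(0.9069, -0.3427, -0.8450)
step 4: x0=(1.2829, -1.2363, 1.9591) x1=(-1.5955, 0.5579, -0.6000) x2=(-0.9009, -1.2386, 0.4090) x3=(0.2692, 1.3512, 2.1292) x4=(0.9111, -0.3870, -0.8450)
step 5: x0=(1.3220, -1.1984, 1.9889) x1=(-1.6120, 0.5408, -0.6315) x2=(-0.8707, -1.2178, 0.3749) x3=(0.2567, 1.3848, 2.1743) x4=(0.9145, -0.4313, -0.8443)
step 6: x0=(1.3615, -1.1607, 2.0186) x1=(-1.6286, 0.5240, -0.6635) x2=(-0.8402, -1.1978, 0.3402) x3=(0.2443, 1.4187, 2.2195) x4=(0.9172, -0.4756, -0.8427)
step 7: x0=(1.4013, -1.1232, 2.0484) x1=(-1.6453, 0.5076, -0.6961) x2=(-0.8091, -1.1786, 0.3049) x3=(0.2320, 1.4529, 2.2647) x4=(0.9191, -0.5200, -0.8404)
step 8: x0=(1.4415, -1.0859, 2.0781) x1=(-1.6621, 0.4915, -0.7292) x2=(-0.7775, -1.1602, 0.2690) x3=(0.2197, 1.4874, 2.3101) x4=(0.9201, -0.5643, -0.8372)
step 9: x0=(1.4819, -1.0489, 2.1078) x1=(-1.6790, 0.4757, -0.7629) x2=(-0.7452, -1.1426, 0.2325) x3=(0.2075, 1.5222, 2.3556) x4=(0.9204, -0.6086, -0.8333)
step 10: x0=(1.5227, -1.0120, 2.1375) x1=(-1.6960, 0.4603, -0.7972) x2=(-0.7120, -1.1258, 0.1953) x3=(0.1953, 1.5572, 2.4012) x4=(0.9198, -0.6530, -0.8285)
step 11: x0=(1.5638, -0.9754, 2.1672) x1=(-1.7132, 0.4451, -0.8319) x2=(-0.6780, -1.1098, 0.1575) x3=(0.1831, 1.5926, 2.4469) x4=(0.9184, -0.6973, -0.8229)
step 12: x0=(1.6052, -0.9389, 2.1968) x1=(-1.7306, 0.4303, -0.8672) x2=(-0.6428, -1.0945, 0.1189) x3=(0.1709, 1.6281, 2.4927) x4=(0.9160, -0.7415, -0.8166)
step 13: x0=(1.6468, -0.9027, 2.2265) x1=(-1.7481, 0.4158, -0.9029) x2=(-0.6065, -1.0799, 0.0796) x3=(0.1587, 1.6640, 2.5386) x4=(0.9126, -0.7857, -0.8093)
step 14: x0=(1.6887, -0.8666, 2.2561) x1=(-1.7658, 0.4015, -0.9391) x2=(-0.5688, -1.0661, 0.0396) x3=(0.1465, 1.7000, 2.5847) x4=(0.9083, -0.8298, -0.8013)
step 15: x0=(1.7309, -0.8308, 2.2856) x1=(-1.7838, 0.3875, -0.9758) x2=(-0.5296, -1.0530, -0.0013) x3=(0.1343, 1.7363, 2.6309) x4=(0.9029, -0.8739, -0.7924)
step 16: x0=(1.7733, -0.7951, 2.3152) x1=(-1.8019, 0.3738, -1.0130) x2=(-0.4887, -1.0407, -0.0430) x3=(0.1221, 1.7729, 2.6771) x4=(0.8963, -0.9178, -0.7827)
step 17: x0=(1.8159, -0.7596, 2.3447) x1=(-1.8203, 0.3603, -1.0505) x2=(-0.4459, -1.0290, -0.0857) x3=(0.1098, 1.8096, 2.7235) x4=(0.8885, -0.9616, -0.7720)
step 18: x0=(1.8588, -0.7243, 2.3743) x1=(-1.8389, 0.3469, -1.0885) x2=(-0.4011, -1.0181, -0.1293) x3=(0.0976, 1.8466, 2.7700) x4=(0.8794, -1.0052, -0.7605)
step 19: x0=(1.9019, -0.6891, 2.4037) x1=(-1.8577, 0.3338, -1.1268) x2=(-0.3540, -1.0080, -0.1740) x3=(0.0852, 1.8837, 2.8166) x4=(0.8689, -1.0485, -0.7481)
step 20: x0=(1.9453, -0.6541, 2.4332) x1=(-1.8768, 0.3209, -1.1656) x2=(-0.3044, -0.9988, -0.2198) x3=(0.0728, 1.9211, 2.8633) x4=(0.8567, -1.0916, -0.7347)
step 21: x0=(1.9888, -0.6193, 2.4627) x1=(-1.8961, 0.3081, -1.2046) x2=(-0.2518, -0.9904, -0.2669) x3=(0.0604, 1.9586, 2.9101) x4=(0.8428, -1.1343, -0.7203)
step 22: x0=(2.0325, -0.5847, 2.4921) x1=(-1.9156, 0.2955, -1.2441) x2=(-0.1959, -0.9831, -0.3152) x3=(0.0480, 1.9963, 2.9570) x4=(0.8268, -1.1766, -0.7049)
step 23: x0=(2.0764, -0.5503, 2.5215) x1=(-1.9354, 0.2830, -1.2838) x2=(-0.1363, -0.9771, -0.3650) x3=(0.0354, 2.0342, 3.0040) x4=(0.8086, -1.2182, -0.6884)
step 24: x0=(2.1206, -0.5159, 2.5509) x1=(-1.9554, 0.2706, -1.3238) x2=(-0.0724, -0.9727, -0.4162) x3=(0.0228, 2.0723, 3.0512) x4=(0.7878, -1.2589, -0.6709)
step 25: x0=(2.1648, -0.4818, 2.5803) x1=(-1.9757, 0.2583, -1.3640) x2=(-0.0034, -0.9705, -0.4689) x3=(0.0102, 2.1105, 3.0984) x4=(0.7639, -1.2984, -0.6523)
step 26: x0=(2.2093, -0.4478, 2.6097) x1=(-1.9962, 0.2460, -1.4045) x2=(0.0716, -0.9711, -0.5231) x3=(-0.0025, 2.1488, 3.1457) x4=(0.7364, -1.3362, -0.6326)
step 27: x0=(2.2539, -0.4139, 2.6391) x1=(-2.0168, 0.2338, -1.4452) x2=(0.1536, -0.9760, -0.5786) x3=(-0.0153, 2.1874, 3.1930) x4=(0.7046, -1.3715, -0.6121)
step 28: x0=(2.2987, -0.3802, 2.6685) x1=(-2.0377, 0.2216, -1.4862) x2=(0.2440, -0.9869, -0.6347) x3=(-0.0281, 2.2260, 3.2405) x4=(0.6677, -1.4029, -0.5911)
step 29: x0=(2.3436, -0.3467, 2.6979) x1=(-2.0588, 0.2095, -1.5273) x2=(0.3438, -1.0073, -0.6901) x3=(-0.0411, 2.2648, 3.2881) x4=(0.6251, -1.4286, -0.5705)
step 30: x0=(2.3887, -0.3132, 2.7273) x1=(-2.0800, 0.1973, -1.5685) x2=(0.4530, -1.0415, -0.7419) x3=(-0.0540, 2.3037, 3.3357) x4=(0.5767, -1.4457, -0.5521)
step 31: x0=(2.4338, -0.2799, 2.7567) x1=(-2.1014, 0.1851, -1.6099) x2=(0.5681, -1.0945, -0.7852) x3=(-0.0671, 2.3427, 3.3834) x4=(0.5246, -1.4511, -0.5390)
step 32: x0=(2.4792, -0.2467, 2.7861) x1=(-2.1229, 0.1729, -1.6514) x2=(0.6812, -1.1674, -0.8153) x3=(-0.0802, 2.3818, 3.4312) x4=(0.4740, -1.4441, -0.5340)
step 33: x0=(2.5246, -0.2136, 2.8155) x1=(-2.1446, 0.1606, -1.6929) x2=(0.7840, -1.2547, -0.8312) x3=(-0.0934, 2.4210, 3.4791) x4=(0.4297, -1.4281, -0.5379)
step 34: x0=(2.5702, -0.1806, 2.8449) x1=(-2.1662, 0.1483, -1.7346) x2=(0.8735, -1.3490, -0.8362) x3=(-0.1067, 2.4604, 3.5270) x4=(0.3937, -1.4078, -0.5487)
step 35: x0=(2.6158, -0.1478, 2.8744) x1=(-2.1880, 0.1360, -1.7763) x2=(0.9511, -1.4451, -0.8342) x3=(-0.1201, 2.4998, 3.5750) x4=(0.3651, -1.3863, -0.5638)
step 36: x0=(2.6616, -0.1150, 2.9038) x1=(-2.2098, 0.1235, -1.8181) x2=(1.0192, -1.5405, -0.8278) x3=(-0.1335, 2.5394, 3.6230) x4=(0.3424, -1.3652, -0.5817)
step 37: x0=(2.7075, -0.0823, 2.9333) x1=(-2.2315, 0.1110, -1.8599) x2=(1.0799, -1.6342, -0.8189) x3=(-0.1470, 2.5790, 3.6711) x4=(0.3242, -1.3450, -0.6012)
step 38: x0=(2.7535, -0.0496, 2.9628) x1=(-2.2533, 0.0985, -1.9018) x2=(1.1351, -1.7260, -0.8086) x3=(-0.1606, 2.6187, 3.7193) x4=(0.3095, -1.3261, -0.6217)

6.4076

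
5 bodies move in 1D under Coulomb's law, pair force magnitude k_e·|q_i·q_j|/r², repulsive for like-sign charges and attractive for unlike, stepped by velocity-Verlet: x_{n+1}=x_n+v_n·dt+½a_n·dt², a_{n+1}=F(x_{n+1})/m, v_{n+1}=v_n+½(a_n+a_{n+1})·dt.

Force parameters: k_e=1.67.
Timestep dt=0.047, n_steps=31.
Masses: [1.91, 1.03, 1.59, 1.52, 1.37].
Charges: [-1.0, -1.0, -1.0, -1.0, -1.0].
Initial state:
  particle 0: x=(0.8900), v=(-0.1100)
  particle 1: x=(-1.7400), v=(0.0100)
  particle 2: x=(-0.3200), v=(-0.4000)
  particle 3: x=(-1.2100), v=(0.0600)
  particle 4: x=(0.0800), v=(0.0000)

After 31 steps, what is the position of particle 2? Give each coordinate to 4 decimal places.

(-0.5244)

step 0: x0=(0.8900) x1=(-1.7400) x2=(-0.3200) x3=(-1.2100) x4=(0.0800)
step 1: x0=(0.8873) x1=(-1.7476) x2=(-0.3448) x3=(-1.2054) x4=(0.0876)
step 2: x0=(0.8897) x1=(-1.7708) x2=(-0.3792) x3=(-1.1978) x4=(0.1078)
step 3: x0=(0.8971) x1=(-1.8082) x2=(-0.4202) x3=(-1.1885) x4=(0.1372)
step 4: x0=(0.9096) x1=(-1.8583) x2=(-0.4649) x3=(-1.1788) x4=(0.1730)
step 5: x0=(0.9275) x1=(-1.9193) x2=(-0.5107) x3=(-1.1706) x4=(0.2125)
step 6: x0=(0.9507) x1=(-1.9898) x2=(-0.5556) x3=(-1.1654) x4=(0.2538)
step 7: x0=(0.9794) x1=(-2.0683) x2=(-0.5977) x3=(-1.1649) x4=(0.2957)
step 8: x0=(1.0137) x1=(-2.1540) x2=(-0.6354) x3=(-1.1707) x4=(0.3368)
step 9: x0=(1.0535) x1=(-2.2458) x2=(-0.6672) x3=(-1.1840) x4=(0.3766)
step 10: x0=(1.0987) x1=(-2.3431) x2=(-0.6924) x3=(-1.2057) x4=(0.4145)
step 11: x0=(1.1491) x1=(-2.4453) x2=(-0.7105) x3=(-1.2361) x4=(0.4502)
step 12: x0=(1.2046) x1=(-2.5518) x2=(-0.7218) x3=(-1.2750) x4=(0.4836)
step 13: x0=(1.2648) x1=(-2.6622) x2=(-0.7271) x3=(-1.3214) x4=(0.5149)
step 14: x0=(1.3293) x1=(-2.7761) x2=(-0.7273) x3=(-1.3745) x4=(0.5442)
step 15: x0=(1.3977) x1=(-2.8933) x2=(-0.7234) x3=(-1.4331) x4=(0.5717)
step 16: x0=(1.4698) x1=(-3.0134) x2=(-0.7162) x3=(-1.4963) x4=(0.5979)
step 17: x0=(1.5451) x1=(-3.1362) x2=(-0.7067) x3=(-1.5633) x4=(0.6228)
step 18: x0=(1.6234) x1=(-3.2614) x2=(-0.6954) x3=(-1.6333) x4=(0.6469)
step 19: x0=(1.7043) x1=(-3.3889) x2=(-0.6827) x3=(-1.7059) x4=(0.6704)
step 20: x0=(1.7876) x1=(-3.5186) x2=(-0.6693) x3=(-1.7806) x4=(0.6934)
step 21: x0=(1.8730) x1=(-3.6502) x2=(-0.6553) x3=(-1.8570) x4=(0.7162)
step 22: x0=(1.9604) x1=(-3.7836) x2=(-0.6410) x3=(-1.9349) x4=(0.7390)
step 23: x0=(2.0496) x1=(-3.9187) x2=(-0.6267) x3=(-2.0141) x4=(0.7619)
step 24: x0=(2.1404) x1=(-4.0554) x2=(-0.6125) x3=(-2.0943) x4=(0.7851)
step 25: x0=(2.2326) x1=(-4.1936) x2=(-0.5985) x3=(-2.1754) x4=(0.8086)
step 26: x0=(2.3262) x1=(-4.3331) x2=(-0.5849) x3=(-2.2573) x4=(0.8325)
step 27: x0=(2.4210) x1=(-4.4740) x2=(-0.5717) x3=(-2.3398) x4=(0.8570)
step 28: x0=(2.5169) x1=(-4.6161) x2=(-0.5590) x3=(-2.4230) x4=(0.8820)
step 29: x0=(2.6139) x1=(-4.7593) x2=(-0.5469) x3=(-2.5066) x4=(0.9077)
step 30: x0=(2.7118) x1=(-4.9036) x2=(-0.5353) x3=(-2.5907) x4=(0.9340)
step 31: x0=(2.8107) x1=(-5.0490) x2=(-0.5244) x3=(-2.6752) x4=(0.9610)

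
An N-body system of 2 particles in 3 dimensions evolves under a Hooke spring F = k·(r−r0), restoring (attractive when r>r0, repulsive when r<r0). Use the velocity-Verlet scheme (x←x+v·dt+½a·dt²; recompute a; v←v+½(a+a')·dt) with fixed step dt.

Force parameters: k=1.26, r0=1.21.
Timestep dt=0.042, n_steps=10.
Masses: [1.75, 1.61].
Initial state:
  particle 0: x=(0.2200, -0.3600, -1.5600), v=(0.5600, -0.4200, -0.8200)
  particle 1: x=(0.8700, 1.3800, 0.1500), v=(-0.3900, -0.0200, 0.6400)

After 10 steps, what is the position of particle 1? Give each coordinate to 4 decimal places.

(0.6871, 1.3051, 0.3479)

step 0: x0=(0.2200, -0.3600, -1.5600) x1=(0.8700, 1.3800, 0.1500)
step 1: x0=(0.2437, -0.3771, -1.5939) x1=(0.8534, 1.3785, 0.1763)
step 2: x0=(0.2679, -0.3930, -1.6266) x1=(0.8363, 1.3758, 0.2012)
step 3: x0=(0.2924, -0.4076, -1.6580) x1=(0.8188, 1.3717, 0.2249)
step 4: x0=(0.3173, -0.4211, -1.6881) x1=(0.8010, 1.3663, 0.2471)
step 5: x0=(0.3425, -0.4333, -1.7169) x1=(0.7827, 1.3596, 0.2678)
step 6: x0=(0.3681, -0.4443, -1.7443) x1=(0.7642, 1.3515, 0.2871)
step 7: x0=(0.3939, -0.4539, -1.7703) x1=(0.7453, 1.3420, 0.3047)
step 8: x0=(0.4200, -0.4623, -1.7948) x1=(0.7261, 1.3311, 0.3208)
step 9: x0=(0.4463, -0.4694, -1.8177) x1=(0.7067, 1.3188, 0.3352)
step 10: x0=(0.4727, -0.4752, -1.8391) x1=(0.6871, 1.3051, 0.3479)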